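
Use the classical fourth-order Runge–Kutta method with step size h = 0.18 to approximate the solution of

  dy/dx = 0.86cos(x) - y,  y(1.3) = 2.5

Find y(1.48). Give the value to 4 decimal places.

RK4: k1 = f(x_n, y_n); k2 = f(x_n + h/2, y_n + (h/2)·k1); k3 = f(x_n + h/2, y_n + (h/2)·k2); k4 = f(x_n + h, y_n + h·k3); y_{n+1} = y_n + (h/6)·(k1 + 2k2 + 2k3 + k4).
x=1.300000, y=2.500000:
  k1 = f(1.300000, 2.500000) = -2.269951
  k2 = f(1.390000, 2.295704) = -2.141065
  k3 = f(1.390000, 2.307304) = -2.152665
  k4 = f(1.480000, 2.112520) = -2.034543
  y ← 2.500000 + (0.18/6)·(k1 + 2k2 + 2k3 + k4) = 2.113241
y(1.48) ≈ 2.1132

2.1132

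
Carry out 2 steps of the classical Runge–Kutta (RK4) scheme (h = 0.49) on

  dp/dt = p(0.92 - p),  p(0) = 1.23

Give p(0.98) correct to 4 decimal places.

1.0250

RK4: k1 = f(t_n, p_n); k2 = f(t_n + h/2, p_n + (h/2)·k1); k3 = f(t_n + h/2, p_n + (h/2)·k2); k4 = f(t_n + h, p_n + h·k3); p_{n+1} = p_n + (h/6)·(k1 + 2k2 + 2k3 + k4).
t=0.000000, p=1.230000:
  k1 = f(0.000000, 1.230000) = -0.381300
  k2 = f(0.245000, 1.136581) = -0.246163
  k3 = f(0.245000, 1.169690) = -0.292060
  k4 = f(0.490000, 1.086891) = -0.181392
  p ← 1.230000 + (0.49/6)·(k1 + 2k2 + 2k3 + k4) = 1.096137
t=0.490000, p=1.096137:
  k1 = f(0.490000, 1.096137) = -0.193070
  k2 = f(0.735000, 1.048835) = -0.135127
  k3 = f(0.735000, 1.063031) = -0.152047
  k4 = f(0.980000, 1.021634) = -0.103833
  p ← 1.096137 + (0.49/6)·(k1 + 2k2 + 2k3 + k4) = 1.024985
p(0.98) ≈ 1.0250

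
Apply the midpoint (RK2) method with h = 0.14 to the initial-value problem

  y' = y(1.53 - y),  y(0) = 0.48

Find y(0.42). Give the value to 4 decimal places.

0.7116

Midpoint: k1 = f(x_n, y_n); k2 = f(x_n + h/2, y_n + (h/2)·k1); y_{n+1} = y_n + h·k2.
x=0.000000, y=0.480000:
  k1 = f(0.000000, 0.480000) = 0.504000
  k2 = f(0.070000, 0.515280) = 0.522865
  y ← 0.480000 + 0.14·0.522865 = 0.553201
x=0.140000, y=0.553201:
  k1 = f(0.140000, 0.553201) = 0.540366
  k2 = f(0.210000, 0.591027) = 0.554958
  y ← 0.553201 + 0.14·0.554958 = 0.630895
x=0.280000, y=0.630895:
  k1 = f(0.280000, 0.630895) = 0.567241
  k2 = f(0.350000, 0.670602) = 0.576314
  y ← 0.630895 + 0.14·0.576314 = 0.711579
y(0.42) ≈ 0.7116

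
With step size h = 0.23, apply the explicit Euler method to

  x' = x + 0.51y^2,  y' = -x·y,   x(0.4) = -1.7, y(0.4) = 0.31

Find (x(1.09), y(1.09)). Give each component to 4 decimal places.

Euler on (x,y): x_{n+1} = x_n + h·x', y_{n+1} = y_n + h·y'.
0.400000: (-1.700000, 0.310000); f=(-1.650989, 0.527000) → (-2.079727, 0.431210)
0.630000: (-2.079727, 0.431210); f=(-1.984897, 0.896799) → (-2.536254, 0.637474)
0.860000: (-2.536254, 0.637474); f=(-2.329004, 1.616795) → (-3.071925, 1.009337)
(x(1.09), y(1.09)) ≈ (-3.0719, 1.0093)

-3.0719, 1.0093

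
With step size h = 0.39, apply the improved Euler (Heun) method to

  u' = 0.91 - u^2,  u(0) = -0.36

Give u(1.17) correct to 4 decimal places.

0.5648

Heun: k1 = f(x_n, u_n); k2 = f(x_n + h, u_n + h·k1); u_{n+1} = u_n + (h/2)·(k1 + k2).
x=0.000000, u=-0.360000:
  k1 = f(0.000000, -0.360000) = 0.780400
  k2 = f(0.390000, -0.055644) = 0.906904
  u ← -0.360000 + (0.39/2)·(0.780400 + 0.906904) = -0.030976
x=0.390000, u=-0.030976:
  k1 = f(0.390000, -0.030976) = 0.909041
  k2 = f(0.780000, 0.323550) = 0.805315
  u ← -0.030976 + (0.39/2)·(0.909041 + 0.805315) = 0.303324
x=0.780000, u=0.303324:
  k1 = f(0.780000, 0.303324) = 0.817995
  k2 = f(1.170000, 0.622342) = 0.522691
  u ← 0.303324 + (0.39/2)·(0.817995 + 0.522691) = 0.564757
u(1.17) ≈ 0.5648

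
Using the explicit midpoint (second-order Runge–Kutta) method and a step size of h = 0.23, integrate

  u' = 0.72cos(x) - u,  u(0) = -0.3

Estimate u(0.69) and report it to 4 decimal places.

0.1720

Midpoint: k1 = f(x_n, u_n); k2 = f(x_n + h/2, u_n + (h/2)·k1); u_{n+1} = u_n + h·k2.
x=0.000000, u=-0.300000:
  k1 = f(0.000000, -0.300000) = 1.020000
  k2 = f(0.115000, -0.182700) = 0.897944
  u ← -0.300000 + 0.23·0.897944 = -0.093473
x=0.230000, u=-0.093473:
  k1 = f(0.230000, -0.093473) = 0.794513
  k2 = f(0.345000, -0.002104) = 0.679678
  u ← -0.093473 + 0.23·0.679678 = 0.062853
x=0.460000, u=0.062853:
  k1 = f(0.460000, 0.062853) = 0.582305
  k2 = f(0.575000, 0.129818) = 0.474400
  u ← 0.062853 + 0.23·0.474400 = 0.171965
u(0.69) ≈ 0.1720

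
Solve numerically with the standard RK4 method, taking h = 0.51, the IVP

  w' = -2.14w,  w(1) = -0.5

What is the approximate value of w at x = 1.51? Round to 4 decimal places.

-0.1733

RK4: k1 = f(x_n, w_n); k2 = f(x_n + h/2, w_n + (h/2)·k1); k3 = f(x_n + h/2, w_n + (h/2)·k2); k4 = f(x_n + h, w_n + h·k3); w_{n+1} = w_n + (h/6)·(k1 + 2k2 + 2k3 + k4).
x=1.000000, w=-0.500000:
  k1 = f(1.000000, -0.500000) = 1.070000
  k2 = f(1.255000, -0.227150) = 0.486101
  k3 = f(1.255000, -0.376044) = 0.804735
  k4 = f(1.510000, -0.089585) = 0.191713
  w ← -0.500000 + (0.51/6)·(k1 + 2k2 + 2k3 + k4) = -0.173312
w(1.51) ≈ -0.1733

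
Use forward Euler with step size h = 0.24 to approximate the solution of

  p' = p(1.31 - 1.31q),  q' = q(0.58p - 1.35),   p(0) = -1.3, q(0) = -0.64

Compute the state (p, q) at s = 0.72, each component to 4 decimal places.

-3.7734, -0.0367

Euler on (p,q): p_{n+1} = p_n + h·p', q_{n+1} = q_n + h·q'.
0.000000: (-1.300000, -0.640000); f=(-2.792920, 1.346560) → (-1.970301, -0.316826)
0.240000: (-1.970301, -0.316826); f=(-3.398851, 0.789775) → (-2.786025, -0.127280)
0.480000: (-2.786025, -0.127280); f=(-4.114224, 0.377498) → (-3.773439, -0.036680)
(p(0.72), q(0.72)) ≈ (-3.7734, -0.0367)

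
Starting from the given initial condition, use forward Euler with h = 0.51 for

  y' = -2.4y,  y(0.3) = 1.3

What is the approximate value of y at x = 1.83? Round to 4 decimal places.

-0.0146

Euler: y_{n+1} = y_n + h·f(x_n, y_n).
x=0.300000, y=1.300000: f=-3.120000 → y ← 1.300000 + 0.51·(-3.120000) = -0.291200
x=0.810000, y=-0.291200: f=0.698880 → y ← -0.291200 + 0.51·0.698880 = 0.065229
x=1.320000, y=0.065229: f=-0.156549 → y ← 0.065229 + 0.51·(-0.156549) = -0.014611
y(1.83) ≈ -0.0146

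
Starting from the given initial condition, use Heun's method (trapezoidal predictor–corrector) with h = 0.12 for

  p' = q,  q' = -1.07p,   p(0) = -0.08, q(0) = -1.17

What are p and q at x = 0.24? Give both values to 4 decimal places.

Heun on (p,q): k1 = f(x_n, state_n); k2 = f(x_n + h, state_n + h·k1); state_{n+1} = state_n + (h/2)·(k1 + k2).
0.000000: (-0.080000, -1.170000)
  k1 = (-1.170000, 0.085600)
  predictor → (-0.220400, -1.159728)
  k2 = (-1.159728, 0.235828)
  → (-0.219784, -1.150714)
0.120000: (-0.219784, -1.150714)
  k1 = (-1.150714, 0.235169)
  predictor → (-0.357869, -1.122494)
  k2 = (-1.122494, 0.382920)
  → (-0.356176, -1.113629)
(p(0.24), q(0.24)) ≈ (-0.3562, -1.1136)

-0.3562, -1.1136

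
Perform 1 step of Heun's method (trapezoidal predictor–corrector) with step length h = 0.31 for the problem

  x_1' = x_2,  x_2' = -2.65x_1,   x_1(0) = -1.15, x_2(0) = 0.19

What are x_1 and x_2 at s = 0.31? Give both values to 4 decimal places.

-0.9447, 1.1105

Heun on (x_1,x_2): k1 = f(s_n, state_n); k2 = f(s_n + h, state_n + h·k1); state_{n+1} = state_n + (h/2)·(k1 + k2).
0.000000: (-1.150000, 0.190000)
  k1 = (0.190000, 3.047500)
  predictor → (-1.091100, 1.134725)
  k2 = (1.134725, 2.891415)
  → (-0.944668, 1.110532)
(x_1(0.31), x_2(0.31)) ≈ (-0.9447, 1.1105)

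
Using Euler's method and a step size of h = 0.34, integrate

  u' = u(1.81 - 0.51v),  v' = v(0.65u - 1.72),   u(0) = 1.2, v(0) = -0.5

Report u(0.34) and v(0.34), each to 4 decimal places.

2.0425, -0.3402

Euler on (u,v): u_{n+1} = u_n + h·u', v_{n+1} = v_n + h·v'.
0.000000: (1.200000, -0.500000); f=(2.478000, 0.470000) → (2.042520, -0.340200)
(u(0.34), v(0.34)) ≈ (2.0425, -0.3402)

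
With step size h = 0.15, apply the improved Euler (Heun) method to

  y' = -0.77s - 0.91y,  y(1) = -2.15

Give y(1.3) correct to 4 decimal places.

Heun: k1 = f(s_n, y_n); k2 = f(s_n + h, y_n + h·k1); y_{n+1} = y_n + (h/2)·(k1 + k2).
s=1.000000, y=-2.150000:
  k1 = f(1.000000, -2.150000) = 1.186500
  k2 = f(1.150000, -1.972025) = 0.909043
  y ← -2.150000 + (0.15/2)·(1.186500 + 0.909043) = -1.992834
s=1.150000, y=-1.992834:
  k1 = f(1.150000, -1.992834) = 0.927979
  k2 = f(1.300000, -1.853637) = 0.685810
  y ← -1.992834 + (0.15/2)·(0.927979 + 0.685810) = -1.871800
y(1.3) ≈ -1.8718

-1.8718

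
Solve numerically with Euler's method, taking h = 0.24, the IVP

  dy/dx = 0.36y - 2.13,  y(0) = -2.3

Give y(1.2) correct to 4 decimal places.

Euler: y_{n+1} = y_n + h·f(x_n, y_n).
x=0.000000, y=-2.300000: f=-2.958000 → y ← -2.300000 + 0.24·(-2.958000) = -3.009920
x=0.240000, y=-3.009920: f=-3.213571 → y ← -3.009920 + 0.24·(-3.213571) = -3.781177
x=0.480000, y=-3.781177: f=-3.491224 → y ← -3.781177 + 0.24·(-3.491224) = -4.619071
x=0.720000, y=-4.619071: f=-3.792865 → y ← -4.619071 + 0.24·(-3.792865) = -5.529359
x=0.960000, y=-5.529359: f=-4.120569 → y ← -5.529359 + 0.24·(-4.120569) = -6.518295
y(1.2) ≈ -6.5183

-6.5183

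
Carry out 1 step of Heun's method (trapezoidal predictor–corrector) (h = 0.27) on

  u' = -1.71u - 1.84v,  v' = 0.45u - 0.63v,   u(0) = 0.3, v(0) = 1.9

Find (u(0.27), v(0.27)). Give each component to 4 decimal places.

-0.4613, 1.5719

Heun on (u,v): k1 = f(t_n, state_n); k2 = f(t_n + h, state_n + h·k1); state_{n+1} = state_n + (h/2)·(k1 + k2).
0.000000: (0.300000, 1.900000)
  k1 = (-4.009000, -1.062000)
  predictor → (-0.782430, 1.613260)
  k2 = (-1.630443, -1.368447)
  → (-0.461325, 1.571890)
(u(0.27), v(0.27)) ≈ (-0.4613, 1.5719)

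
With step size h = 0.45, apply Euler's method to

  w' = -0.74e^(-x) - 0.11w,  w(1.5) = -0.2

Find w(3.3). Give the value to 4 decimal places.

Euler: w_{n+1} = w_n + h·f(x_n, w_n).
x=1.500000, w=-0.200000: f=-0.143116 → w ← -0.200000 + 0.45·(-0.143116) = -0.264402
x=1.950000, w=-0.264402: f=-0.076199 → w ← -0.264402 + 0.45·(-0.076199) = -0.298692
x=2.400000, w=-0.298692: f=-0.034275 → w ← -0.298692 + 0.45·(-0.034275) = -0.314116
x=2.850000, w=-0.314116: f=-0.008252 → w ← -0.314116 + 0.45·(-0.008252) = -0.317829
w(3.3) ≈ -0.3178

-0.3178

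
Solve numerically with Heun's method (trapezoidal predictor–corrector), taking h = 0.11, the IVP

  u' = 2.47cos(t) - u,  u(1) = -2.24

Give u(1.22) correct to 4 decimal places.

Heun: k1 = f(t_n, u_n); k2 = f(t_n + h, u_n + h·k1); u_{n+1} = u_n + (h/2)·(k1 + k2).
t=1.000000, u=-2.240000:
  k1 = f(1.000000, -2.240000) = 3.574547
  k2 = f(1.110000, -1.846800) = 2.945114
  u ← -2.240000 + (0.11/2)·(3.574547 + 2.945114) = -1.881419
t=1.110000, u=-1.881419:
  k1 = f(1.110000, -1.881419) = 2.979733
  k2 = f(1.220000, -1.553648) = 2.402453
  u ← -1.881419 + (0.11/2)·(2.979733 + 2.402453) = -1.585398
u(1.22) ≈ -1.5854

-1.5854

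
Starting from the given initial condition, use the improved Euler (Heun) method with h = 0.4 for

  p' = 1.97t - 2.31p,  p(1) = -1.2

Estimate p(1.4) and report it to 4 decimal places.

Heun: k1 = f(t_n, p_n); k2 = f(t_n + h, p_n + h·k1); p_{n+1} = p_n + (h/2)·(k1 + k2).
t=1.000000, p=-1.200000:
  k1 = f(1.000000, -1.200000) = 4.742000
  k2 = f(1.400000, 0.696800) = 1.148392
  p ← -1.200000 + (0.4/2)·(4.742000 + 1.148392) = -0.021922
p(1.4) ≈ -0.0219

-0.0219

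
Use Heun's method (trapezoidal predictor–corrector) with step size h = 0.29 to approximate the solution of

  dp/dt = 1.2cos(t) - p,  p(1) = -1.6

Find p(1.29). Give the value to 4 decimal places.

Heun: k1 = f(t_n, p_n); k2 = f(t_n + h, p_n + h·k1); p_{n+1} = p_n + (h/2)·(k1 + k2).
t=1.000000, p=-1.600000:
  k1 = f(1.000000, -1.600000) = 2.248363
  k2 = f(1.290000, -0.947975) = 1.280520
  p ← -1.600000 + (0.29/2)·(2.248363 + 1.280520) = -1.088312
p(1.29) ≈ -1.0883

-1.0883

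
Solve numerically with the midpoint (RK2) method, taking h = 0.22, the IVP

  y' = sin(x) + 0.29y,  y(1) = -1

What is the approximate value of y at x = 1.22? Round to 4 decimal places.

Midpoint: k1 = f(x_n, y_n); k2 = f(x_n + h/2, y_n + (h/2)·k1); y_{n+1} = y_n + h·k2.
x=1.000000, y=-1.000000:
  k1 = f(1.000000, -1.000000) = 0.551471
  k2 = f(1.110000, -0.939338) = 0.623291
  y ← -1.000000 + 0.22·0.623291 = -0.862876
y(1.22) ≈ -0.8629

-0.8629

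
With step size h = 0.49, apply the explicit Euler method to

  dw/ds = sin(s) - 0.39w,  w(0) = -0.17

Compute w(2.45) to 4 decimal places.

Euler: w_{n+1} = w_n + h·f(s_n, w_n).
s=0.000000, w=-0.170000: f=0.066300 → w ← -0.170000 + 0.49·0.066300 = -0.137513
s=0.490000, w=-0.137513: f=0.524256 → w ← -0.137513 + 0.49·0.524256 = 0.119372
s=0.980000, w=0.119372: f=0.783942 → w ← 0.119372 + 0.49·0.783942 = 0.503504
s=1.470000, w=0.503504: f=0.798558 → w ← 0.503504 + 0.49·0.798558 = 0.894797
s=1.960000, w=0.894797: f=0.576241 → w ← 0.894797 + 0.49·0.576241 = 1.177155
w(2.45) ≈ 1.1772

1.1772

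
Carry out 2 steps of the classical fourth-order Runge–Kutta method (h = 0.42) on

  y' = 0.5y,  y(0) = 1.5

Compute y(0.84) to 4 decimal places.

2.2829

RK4: k1 = f(t_n, y_n); k2 = f(t_n + h/2, y_n + (h/2)·k1); k3 = f(t_n + h/2, y_n + (h/2)·k2); k4 = f(t_n + h, y_n + h·k3); y_{n+1} = y_n + (h/6)·(k1 + 2k2 + 2k3 + k4).
t=0.000000, y=1.500000:
  k1 = f(0.000000, 1.500000) = 0.750000
  k2 = f(0.210000, 1.657500) = 0.828750
  k3 = f(0.210000, 1.674038) = 0.837019
  k4 = f(0.420000, 1.851548) = 0.925774
  y ← 1.500000 + (0.42/6)·(k1 + 2k2 + 2k3 + k4) = 1.850512
t=0.420000, y=1.850512:
  k1 = f(0.420000, 1.850512) = 0.925256
  k2 = f(0.630000, 2.044816) = 1.022408
  k3 = f(0.630000, 2.065217) = 1.032609
  k4 = f(0.840000, 2.284207) = 1.142104
  y ← 1.850512 + (0.42/6)·(k1 + 2k2 + 2k3 + k4) = 2.282929
y(0.84) ≈ 2.2829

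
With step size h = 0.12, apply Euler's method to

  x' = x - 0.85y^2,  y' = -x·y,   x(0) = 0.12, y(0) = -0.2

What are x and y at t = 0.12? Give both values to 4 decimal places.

Euler on (x,y): x_{n+1} = x_n + h·x', y_{n+1} = y_n + h·y'.
0.000000: (0.120000, -0.200000); f=(0.086000, 0.024000) → (0.130320, -0.197120)
(x(0.12), y(0.12)) ≈ (0.1303, -0.1971)

0.1303, -0.1971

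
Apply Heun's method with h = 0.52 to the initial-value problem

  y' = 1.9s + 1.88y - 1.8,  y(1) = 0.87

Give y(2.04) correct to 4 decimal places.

7.1655

Heun: k1 = f(s_n, y_n); k2 = f(s_n + h, y_n + h·k1); y_{n+1} = y_n + (h/2)·(k1 + k2).
s=1.000000, y=0.870000:
  k1 = f(1.000000, 0.870000) = 1.735600
  k2 = f(1.520000, 1.772512) = 4.420323
  y ← 0.870000 + (0.52/2)·(1.735600 + 4.420323) = 2.470540
s=1.520000, y=2.470540:
  k1 = f(1.520000, 2.470540) = 5.732615
  k2 = f(2.040000, 5.451500) = 12.324819
  y ← 2.470540 + (0.52/2)·(5.732615 + 12.324819) = 7.165473
y(2.04) ≈ 7.1655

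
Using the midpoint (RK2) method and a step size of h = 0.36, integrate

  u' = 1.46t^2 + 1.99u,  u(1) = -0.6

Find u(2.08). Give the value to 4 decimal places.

Midpoint: k1 = f(t_n, u_n); k2 = f(t_n + h/2, u_n + (h/2)·k1); u_{n+1} = u_n + h·k2.
t=1.000000, u=-0.600000:
  k1 = f(1.000000, -0.600000) = 0.266000
  k2 = f(1.180000, -0.552120) = 0.934185
  u ← -0.600000 + 0.36·0.934185 = -0.263693
t=1.360000, u=-0.263693:
  k1 = f(1.360000, -0.263693) = 2.175666
  k2 = f(1.540000, 0.127927) = 3.717110
  u ← -0.263693 + 0.36·3.717110 = 1.074466
t=1.720000, u=1.074466:
  k1 = f(1.720000, 1.074466) = 6.457452
  k2 = f(1.900000, 2.236808) = 9.721847
  u ← 1.074466 + 0.36·9.721847 = 4.574331
u(2.08) ≈ 4.5743

4.5743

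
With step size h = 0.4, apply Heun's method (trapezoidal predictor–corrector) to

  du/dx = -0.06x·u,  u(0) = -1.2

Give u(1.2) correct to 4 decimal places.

-1.1492

Heun: k1 = f(x_n, u_n); k2 = f(x_n + h, u_n + h·k1); u_{n+1} = u_n + (h/2)·(k1 + k2).
x=0.000000, u=-1.200000:
  k1 = f(0.000000, -1.200000) = 0.000000
  k2 = f(0.400000, -1.200000) = 0.028800
  u ← -1.200000 + (0.4/2)·(0.000000 + 0.028800) = -1.194240
x=0.400000, u=-1.194240:
  k1 = f(0.400000, -1.194240) = 0.028662
  k2 = f(0.800000, -1.182775) = 0.056773
  u ← -1.194240 + (0.4/2)·(0.028662 + 0.056773) = -1.177153
x=0.800000, u=-1.177153:
  k1 = f(0.800000, -1.177153) = 0.056503
  k2 = f(1.200000, -1.154552) = 0.083128
  u ← -1.177153 + (0.4/2)·(0.056503 + 0.083128) = -1.149227
u(1.2) ≈ -1.1492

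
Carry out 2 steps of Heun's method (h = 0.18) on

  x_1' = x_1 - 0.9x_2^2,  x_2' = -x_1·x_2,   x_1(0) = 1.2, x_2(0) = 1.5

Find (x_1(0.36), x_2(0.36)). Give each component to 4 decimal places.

1.1039, 1.0103

Heun on (x_1,x_2): k1 = f(t_n, state_n); k2 = f(t_n + h, state_n + h·k1); state_{n+1} = state_n + (h/2)·(k1 + k2).
0.000000: (1.200000, 1.500000)
  k1 = (-0.825000, -1.800000)
  predictor → (1.051500, 1.176000)
  k2 = (-0.193178, -1.236564)
  → (1.108364, 1.226709)
0.180000: (1.108364, 1.226709)
  k1 = (-0.245970, -1.359640)
  predictor → (1.064089, 0.981974)
  k2 = (0.196244, -1.044908)
  → (1.103889, 1.010300)
(x_1(0.36), x_2(0.36)) ≈ (1.1039, 1.0103)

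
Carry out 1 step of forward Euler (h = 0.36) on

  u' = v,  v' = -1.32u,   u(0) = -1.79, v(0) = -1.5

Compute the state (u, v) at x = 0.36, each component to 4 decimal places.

Euler on (u,v): u_{n+1} = u_n + h·u', v_{n+1} = v_n + h·v'.
0.000000: (-1.790000, -1.500000); f=(-1.500000, 2.362800) → (-2.330000, -0.649392)
(u(0.36), v(0.36)) ≈ (-2.3300, -0.6494)

-2.3300, -0.6494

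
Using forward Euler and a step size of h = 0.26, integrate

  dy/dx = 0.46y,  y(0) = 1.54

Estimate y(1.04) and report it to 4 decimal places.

Euler: y_{n+1} = y_n + h·f(x_n, y_n).
x=0.000000, y=1.540000: f=0.708400 → y ← 1.540000 + 0.26·0.708400 = 1.724184
x=0.260000, y=1.724184: f=0.793125 → y ← 1.724184 + 0.26·0.793125 = 1.930396
x=0.520000, y=1.930396: f=0.887982 → y ← 1.930396 + 0.26·0.887982 = 2.161272
x=0.780000, y=2.161272: f=0.994185 → y ← 2.161272 + 0.26·0.994185 = 2.419760
y(1.04) ≈ 2.4198

2.4198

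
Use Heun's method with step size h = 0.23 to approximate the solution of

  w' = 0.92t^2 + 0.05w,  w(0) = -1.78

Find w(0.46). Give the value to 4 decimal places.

Heun: k1 = f(t_n, w_n); k2 = f(t_n + h, w_n + h·k1); w_{n+1} = w_n + (h/2)·(k1 + k2).
t=0.000000, w=-1.780000:
  k1 = f(0.000000, -1.780000) = -0.089000
  k2 = f(0.230000, -1.800470) = -0.041356
  w ← -1.780000 + (0.23/2)·(-0.089000 + (-0.041356)) = -1.794991
t=0.230000, w=-1.794991:
  k1 = f(0.230000, -1.794991) = -0.041082
  k2 = f(0.460000, -1.804440) = 0.104450
  w ← -1.794991 + (0.23/2)·(-0.041082 + 0.104450) = -1.787704
w(0.46) ≈ -1.7877

-1.7877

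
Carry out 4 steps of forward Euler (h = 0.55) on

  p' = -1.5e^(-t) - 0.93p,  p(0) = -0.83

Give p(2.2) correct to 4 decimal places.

Euler: p_{n+1} = p_n + h·f(t_n, p_n).
t=0.000000, p=-0.830000: f=-0.728100 → p ← -0.830000 + 0.55·(-0.728100) = -1.230455
t=0.550000, p=-1.230455: f=0.278898 → p ← -1.230455 + 0.55·0.278898 = -1.077061
t=1.100000, p=-1.077061: f=0.502360 → p ← -1.077061 + 0.55·0.502360 = -0.800763
t=1.650000, p=-0.800763: f=0.456635 → p ← -0.800763 + 0.55·0.456635 = -0.549614
p(2.2) ≈ -0.5496

-0.5496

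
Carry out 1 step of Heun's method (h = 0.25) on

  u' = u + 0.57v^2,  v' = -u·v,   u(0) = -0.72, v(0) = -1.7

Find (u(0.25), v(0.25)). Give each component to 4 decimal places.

-0.3784, -1.9754

Heun on (u,v): k1 = f(t_n, state_n); k2 = f(t_n + h, state_n + h·k1); state_{n+1} = state_n + (h/2)·(k1 + k2).
0.000000: (-0.720000, -1.700000)
  k1 = (0.927300, -1.224000)
  predictor → (-0.488175, -2.006000)
  k2 = (1.805526, -0.979279)
  → (-0.378397, -1.975410)
(u(0.25), v(0.25)) ≈ (-0.3784, -1.9754)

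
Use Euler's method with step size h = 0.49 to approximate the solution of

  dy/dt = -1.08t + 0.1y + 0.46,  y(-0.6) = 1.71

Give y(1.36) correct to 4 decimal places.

2.7999

Euler: y_{n+1} = y_n + h·f(t_n, y_n).
t=-0.600000, y=1.710000: f=1.279000 → y ← 1.710000 + 0.49·1.279000 = 2.336710
t=-0.110000, y=2.336710: f=0.812471 → y ← 2.336710 + 0.49·0.812471 = 2.734821
t=0.380000, y=2.734821: f=0.323082 → y ← 2.734821 + 0.49·0.323082 = 2.893131
t=0.870000, y=2.893131: f=-0.190287 → y ← 2.893131 + 0.49·(-0.190287) = 2.799890
y(1.36) ≈ 2.7999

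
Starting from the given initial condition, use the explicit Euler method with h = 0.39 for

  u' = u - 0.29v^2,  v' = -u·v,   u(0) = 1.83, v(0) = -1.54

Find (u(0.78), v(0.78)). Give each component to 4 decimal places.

Euler on (u,v): u_{n+1} = u_n + h·u', v_{n+1} = v_n + h·v'.
0.000000: (1.830000, -1.540000); f=(1.142236, 2.818200) → (2.275472, -0.440902)
0.390000: (2.275472, -0.440902); f=(2.219098, 1.003260) → (3.140920, -0.049631)
(u(0.78), v(0.78)) ≈ (3.1409, -0.0496)

3.1409, -0.0496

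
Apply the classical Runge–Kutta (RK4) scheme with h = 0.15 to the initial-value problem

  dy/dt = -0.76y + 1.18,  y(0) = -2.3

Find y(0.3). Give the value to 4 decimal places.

RK4: k1 = f(t_n, y_n); k2 = f(t_n + h/2, y_n + (h/2)·k1); k3 = f(t_n + h/2, y_n + (h/2)·k2); k4 = f(t_n + h, y_n + h·k3); y_{n+1} = y_n + (h/6)·(k1 + 2k2 + 2k3 + k4).
t=0.000000, y=-2.300000:
  k1 = f(0.000000, -2.300000) = 2.928000
  k2 = f(0.075000, -2.080400) = 2.761104
  k3 = f(0.075000, -2.092917) = 2.770617
  k4 = f(0.150000, -1.884407) = 2.612150
  y ← -2.300000 + (0.15/6)·(k1 + 2k2 + 2k3 + k4) = -1.884910
t=0.150000, y=-1.884910:
  k1 = f(0.150000, -1.884910) = 2.612532
  k2 = f(0.225000, -1.688970) = 2.463617
  k3 = f(0.225000, -1.700139) = 2.472106
  k4 = f(0.300000, -1.514094) = 2.330712
  y ← -1.884910 + (0.15/6)·(k1 + 2k2 + 2k3 + k4) = -1.514543
y(0.3) ≈ -1.5145

-1.5145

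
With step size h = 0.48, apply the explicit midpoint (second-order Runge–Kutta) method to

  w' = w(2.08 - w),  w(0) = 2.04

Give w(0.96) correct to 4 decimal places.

Midpoint: k1 = f(x_n, w_n); k2 = f(x_n + h/2, w_n + (h/2)·k1); w_{n+1} = w_n + h·k2.
x=0.000000, w=2.040000:
  k1 = f(0.000000, 2.040000) = 0.081600
  k2 = f(0.240000, 2.059584) = 0.042048
  w ← 2.040000 + 0.48·0.042048 = 2.060183
x=0.480000, w=2.060183:
  k1 = f(0.480000, 2.060183) = 0.040826
  k2 = f(0.720000, 2.069982) = 0.020738
  w ← 2.060183 + 0.48·0.020738 = 2.070138
w(0.96) ≈ 2.0701

2.0701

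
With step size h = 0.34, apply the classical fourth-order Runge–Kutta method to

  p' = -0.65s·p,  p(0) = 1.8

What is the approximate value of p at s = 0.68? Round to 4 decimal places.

1.5488

RK4: k1 = f(s_n, p_n); k2 = f(s_n + h/2, p_n + (h/2)·k1); k3 = f(s_n + h/2, p_n + (h/2)·k2); k4 = f(s_n + h, p_n + h·k3); p_{n+1} = p_n + (h/6)·(k1 + 2k2 + 2k3 + k4).
s=0.000000, p=1.800000:
  k1 = f(0.000000, 1.800000) = 0.000000
  k2 = f(0.170000, 1.800000) = -0.198900
  k3 = f(0.170000, 1.766187) = -0.195164
  k4 = f(0.340000, 1.733644) = -0.383135
  p ← 1.800000 + (0.34/6)·(k1 + 2k2 + 2k3 + k4) = 1.733628
s=0.340000, p=1.733628:
  k1 = f(0.340000, 1.733628) = -0.383132
  k2 = f(0.510000, 1.668496) = -0.553106
  k3 = f(0.510000, 1.639600) = -0.543528
  k4 = f(0.680000, 1.548829) = -0.684582
  p ← 1.733628 + (0.34/6)·(k1 + 2k2 + 2k3 + k4) = 1.548839
p(0.68) ≈ 1.5488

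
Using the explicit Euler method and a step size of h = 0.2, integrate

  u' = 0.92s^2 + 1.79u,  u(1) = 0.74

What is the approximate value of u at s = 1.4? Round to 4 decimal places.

Euler: u_{n+1} = u_n + h·f(s_n, u_n).
s=1.000000, u=0.740000: f=2.244600 → u ← 0.740000 + 0.2·2.244600 = 1.188920
s=1.200000, u=1.188920: f=3.452967 → u ← 1.188920 + 0.2·3.452967 = 1.879513
u(1.4) ≈ 1.8795

1.8795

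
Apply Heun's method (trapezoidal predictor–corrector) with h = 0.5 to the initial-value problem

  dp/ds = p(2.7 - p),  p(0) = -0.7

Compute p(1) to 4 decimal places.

-68.3209

Heun: k1 = f(s_n, p_n); k2 = f(s_n + h, p_n + h·k1); p_{n+1} = p_n + (h/2)·(k1 + k2).
s=0.000000, p=-0.700000:
  k1 = f(0.000000, -0.700000) = -2.380000
  k2 = f(0.500000, -1.890000) = -8.675100
  p ← -0.700000 + (0.5/2)·(-2.380000 + (-8.675100)) = -3.463775
s=0.500000, p=-3.463775:
  k1 = f(0.500000, -3.463775) = -21.349930
  k2 = f(1.000000, -14.138740) = -238.078563
  p ← -3.463775 + (0.5/2)·(-21.349930 + (-238.078563)) = -68.320898
p(1) ≈ -68.3209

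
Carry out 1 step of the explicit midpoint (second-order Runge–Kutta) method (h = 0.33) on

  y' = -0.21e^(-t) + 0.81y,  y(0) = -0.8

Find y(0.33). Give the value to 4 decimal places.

-1.1104

Midpoint: k1 = f(t_n, y_n); k2 = f(t_n + h/2, y_n + (h/2)·k1); y_{n+1} = y_n + h·k2.
t=0.000000, y=-0.800000:
  k1 = f(0.000000, -0.800000) = -0.858000
  k2 = f(0.165000, -0.941570) = -0.940729
  y ← -0.800000 + 0.33·(-0.940729) = -1.110441
y(0.33) ≈ -1.1104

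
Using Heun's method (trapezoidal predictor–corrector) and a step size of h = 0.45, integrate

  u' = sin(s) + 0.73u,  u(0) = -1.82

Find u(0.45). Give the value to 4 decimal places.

-2.4182

Heun: k1 = f(s_n, u_n); k2 = f(s_n + h, u_n + h·k1); u_{n+1} = u_n + (h/2)·(k1 + k2).
s=0.000000, u=-1.820000:
  k1 = f(0.000000, -1.820000) = -1.328600
  k2 = f(0.450000, -2.417870) = -1.330080
  u ← -1.820000 + (0.45/2)·(-1.328600 + (-1.330080)) = -2.418203
u(0.45) ≈ -2.4182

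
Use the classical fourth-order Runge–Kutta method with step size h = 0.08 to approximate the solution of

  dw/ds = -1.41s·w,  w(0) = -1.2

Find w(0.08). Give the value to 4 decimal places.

-1.1946

RK4: k1 = f(s_n, w_n); k2 = f(s_n + h/2, w_n + (h/2)·k1); k3 = f(s_n + h/2, w_n + (h/2)·k2); k4 = f(s_n + h, w_n + h·k3); w_{n+1} = w_n + (h/6)·(k1 + 2k2 + 2k3 + k4).
s=0.000000, w=-1.200000:
  k1 = f(0.000000, -1.200000) = 0.000000
  k2 = f(0.040000, -1.200000) = 0.067680
  k3 = f(0.040000, -1.197293) = 0.067527
  k4 = f(0.080000, -1.194598) = 0.134751
  w ← -1.200000 + (0.08/6)·(k1 + 2k2 + 2k3 + k4) = -1.194598
w(0.08) ≈ -1.1946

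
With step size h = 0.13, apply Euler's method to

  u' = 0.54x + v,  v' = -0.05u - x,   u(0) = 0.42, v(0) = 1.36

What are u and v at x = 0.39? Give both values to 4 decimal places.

Euler on (u,v): u_{n+1} = u_n + h·u', v_{n+1} = v_n + h·v'.
0.000000: (0.420000, 1.360000); f=(1.360000, -0.021000) → (0.596800, 1.357270)
0.130000: (0.596800, 1.357270); f=(1.427470, -0.159840) → (0.782371, 1.336491)
0.260000: (0.782371, 1.336491); f=(1.476891, -0.299119) → (0.974367, 1.297605)
(u(0.39), v(0.39)) ≈ (0.9744, 1.2976)

0.9744, 1.2976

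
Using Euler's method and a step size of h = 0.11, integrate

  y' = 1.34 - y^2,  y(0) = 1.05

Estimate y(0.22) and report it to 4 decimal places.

1.0961

Euler: y_{n+1} = y_n + h·f(t_n, y_n).
t=0.000000, y=1.050000: f=0.237500 → y ← 1.050000 + 0.11·0.237500 = 1.076125
t=0.110000, y=1.076125: f=0.181955 → y ← 1.076125 + 0.11·0.181955 = 1.096140
y(0.22) ≈ 1.0961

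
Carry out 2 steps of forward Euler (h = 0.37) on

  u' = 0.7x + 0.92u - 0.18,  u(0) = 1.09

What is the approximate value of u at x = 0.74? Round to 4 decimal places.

Euler: u_{n+1} = u_n + h·f(x_n, u_n).
x=0.000000, u=1.090000: f=0.822800 → u ← 1.090000 + 0.37·0.822800 = 1.394436
x=0.370000, u=1.394436: f=1.361881 → u ← 1.394436 + 0.37·1.361881 = 1.898332
u(0.74) ≈ 1.8983

1.8983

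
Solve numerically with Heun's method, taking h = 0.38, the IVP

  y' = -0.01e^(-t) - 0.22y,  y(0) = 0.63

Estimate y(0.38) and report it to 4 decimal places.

0.5765

Heun: k1 = f(t_n, y_n); k2 = f(t_n + h, y_n + h·k1); y_{n+1} = y_n + (h/2)·(k1 + k2).
t=0.000000, y=0.630000:
  k1 = f(0.000000, 0.630000) = -0.148600
  k2 = f(0.380000, 0.573532) = -0.133016
  y ← 0.630000 + (0.38/2)·(-0.148600 + (-0.133016)) = 0.576493
y(0.38) ≈ 0.5765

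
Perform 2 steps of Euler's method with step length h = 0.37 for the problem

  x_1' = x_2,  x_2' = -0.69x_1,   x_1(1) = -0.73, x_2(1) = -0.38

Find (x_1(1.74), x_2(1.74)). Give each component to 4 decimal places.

Euler on (x_1,x_2): x_1_{n+1} = x_1_n + h·x_1', x_2_{n+1} = x_2_n + h·x_2'.
1.000000: (-0.730000, -0.380000); f=(-0.380000, 0.503700) → (-0.870600, -0.193631)
1.370000: (-0.870600, -0.193631); f=(-0.193631, 0.600714) → (-0.942243, 0.028633)
(x_1(1.74), x_2(1.74)) ≈ (-0.9422, 0.0286)

-0.9422, 0.0286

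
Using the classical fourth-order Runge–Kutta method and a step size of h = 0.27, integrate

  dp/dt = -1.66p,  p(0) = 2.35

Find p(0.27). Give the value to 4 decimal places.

1.5015

RK4: k1 = f(t_n, p_n); k2 = f(t_n + h/2, p_n + (h/2)·k1); k3 = f(t_n + h/2, p_n + (h/2)·k2); k4 = f(t_n + h, p_n + h·k3); p_{n+1} = p_n + (h/6)·(k1 + 2k2 + 2k3 + k4).
t=0.000000, p=2.350000:
  k1 = f(0.000000, 2.350000) = -3.901000
  k2 = f(0.135000, 1.823365) = -3.026786
  k3 = f(0.135000, 1.941384) = -3.222697
  k4 = f(0.270000, 1.479872) = -2.456587
  p ← 2.350000 + (0.27/6)·(k1 + 2k2 + 2k3 + k4) = 1.501455
p(0.27) ≈ 1.5015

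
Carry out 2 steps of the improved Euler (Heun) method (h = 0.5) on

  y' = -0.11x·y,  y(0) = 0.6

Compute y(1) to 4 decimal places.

Heun: k1 = f(x_n, y_n); k2 = f(x_n + h, y_n + h·k1); y_{n+1} = y_n + (h/2)·(k1 + k2).
x=0.000000, y=0.600000:
  k1 = f(0.000000, 0.600000) = 0.000000
  k2 = f(0.500000, 0.600000) = -0.033000
  y ← 0.600000 + (0.5/2)·(0.000000 + (-0.033000)) = 0.591750
x=0.500000, y=0.591750:
  k1 = f(0.500000, 0.591750) = -0.032546
  k2 = f(1.000000, 0.575477) = -0.063302
  y ← 0.591750 + (0.5/2)·(-0.032546 + (-0.063302)) = 0.567788
y(1) ≈ 0.5678

0.5678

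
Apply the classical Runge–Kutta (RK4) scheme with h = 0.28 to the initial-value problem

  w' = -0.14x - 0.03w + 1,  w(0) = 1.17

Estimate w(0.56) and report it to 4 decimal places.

RK4: k1 = f(x_n, w_n); k2 = f(x_n + h/2, w_n + (h/2)·k1); k3 = f(x_n + h/2, w_n + (h/2)·k2); k4 = f(x_n + h, w_n + h·k3); w_{n+1} = w_n + (h/6)·(k1 + 2k2 + 2k3 + k4).
x=0.000000, w=1.170000:
  k1 = f(0.000000, 1.170000) = 0.964900
  k2 = f(0.140000, 1.305086) = 0.941247
  k3 = f(0.140000, 1.301775) = 0.941347
  k4 = f(0.280000, 1.433577) = 0.917793
  w ← 1.170000 + (0.28/6)·(k1 + 2k2 + 2k3 + k4) = 1.433568
x=0.280000, w=1.433568:
  k1 = f(0.280000, 1.433568) = 0.917793
  k2 = f(0.420000, 1.562059) = 0.894338
  k3 = f(0.420000, 1.558775) = 0.894437
  k4 = f(0.560000, 1.684010) = 0.871080
  w ← 1.433568 + (0.28/6)·(k1 + 2k2 + 2k3 + k4) = 1.684001
w(0.56) ≈ 1.6840

1.6840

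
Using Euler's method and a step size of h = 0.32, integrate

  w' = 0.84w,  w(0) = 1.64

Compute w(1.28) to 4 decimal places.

Euler: w_{n+1} = w_n + h·f(t_n, w_n).
t=0.000000, w=1.640000: f=1.377600 → w ← 1.640000 + 0.32·1.377600 = 2.080832
t=0.320000, w=2.080832: f=1.747899 → w ← 2.080832 + 0.32·1.747899 = 2.640160
t=0.640000, w=2.640160: f=2.217734 → w ← 2.640160 + 0.32·2.217734 = 3.349835
t=0.960000, w=3.349835: f=2.813861 → w ← 3.349835 + 0.32·2.813861 = 4.250270
w(1.28) ≈ 4.2503

4.2503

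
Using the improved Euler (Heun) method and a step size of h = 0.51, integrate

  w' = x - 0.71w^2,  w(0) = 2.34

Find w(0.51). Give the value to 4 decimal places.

1.4556

Heun: k1 = f(x_n, w_n); k2 = f(x_n + h, w_n + h·k1); w_{n+1} = w_n + (h/2)·(k1 + k2).
x=0.000000, w=2.340000:
  k1 = f(0.000000, 2.340000) = -3.887676
  k2 = f(0.510000, 0.357285) = 0.419367
  w ← 2.340000 + (0.51/2)·(-3.887676 + 0.419367) = 1.455581
w(0.51) ≈ 1.4556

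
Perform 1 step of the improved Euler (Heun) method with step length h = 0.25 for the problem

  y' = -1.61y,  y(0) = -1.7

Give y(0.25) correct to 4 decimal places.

-1.1535

Heun: k1 = f(x_n, y_n); k2 = f(x_n + h, y_n + h·k1); y_{n+1} = y_n + (h/2)·(k1 + k2).
x=0.000000, y=-1.700000:
  k1 = f(0.000000, -1.700000) = 2.737000
  k2 = f(0.250000, -1.015750) = 1.635358
  y ← -1.700000 + (0.25/2)·(2.737000 + 1.635358) = -1.153455
y(0.25) ≈ -1.1535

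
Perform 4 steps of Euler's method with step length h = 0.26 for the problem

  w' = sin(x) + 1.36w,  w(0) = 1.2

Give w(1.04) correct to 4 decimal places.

4.5087

Euler: w_{n+1} = w_n + h·f(x_n, w_n).
x=0.000000, w=1.200000: f=1.632000 → w ← 1.200000 + 0.26·1.632000 = 1.624320
x=0.260000, w=1.624320: f=2.466156 → w ← 1.624320 + 0.26·2.466156 = 2.265520
x=0.520000, w=2.265520: f=3.577988 → w ← 2.265520 + 0.26·3.577988 = 3.195797
x=0.780000, w=3.195797: f=5.049564 → w ← 3.195797 + 0.26·5.049564 = 4.508684
w(1.04) ≈ 4.5087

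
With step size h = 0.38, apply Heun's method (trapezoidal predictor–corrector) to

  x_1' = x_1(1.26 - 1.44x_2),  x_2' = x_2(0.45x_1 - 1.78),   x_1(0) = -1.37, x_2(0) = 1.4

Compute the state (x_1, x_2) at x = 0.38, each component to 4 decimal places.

-1.3736, 0.7098

Heun on (x_1,x_2): k1 = f(x_n, state_n); k2 = f(x_n + h, state_n + h·k1); state_{n+1} = state_n + (h/2)·(k1 + k2).
0.000000: (-1.370000, 1.400000)
  k1 = (1.035720, -3.355100)
  predictor → (-0.976426, 0.125062)
  k2 = (-1.054453, -0.277562)
  → (-1.373559, 0.709794)
(x_1(0.38), x_2(0.38)) ≈ (-1.3736, 0.7098)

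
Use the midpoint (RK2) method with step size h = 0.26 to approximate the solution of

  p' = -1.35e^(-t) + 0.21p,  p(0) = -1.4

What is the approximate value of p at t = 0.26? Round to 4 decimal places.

Midpoint: k1 = f(t_n, p_n); k2 = f(t_n + h/2, p_n + (h/2)·k1); p_{n+1} = p_n + h·k2.
t=0.000000, p=-1.400000:
  k1 = f(0.000000, -1.400000) = -1.644000
  k2 = f(0.130000, -1.613720) = -1.524310
  p ← -1.400000 + 0.26·(-1.524310) = -1.796321
p(0.26) ≈ -1.7963

-1.7963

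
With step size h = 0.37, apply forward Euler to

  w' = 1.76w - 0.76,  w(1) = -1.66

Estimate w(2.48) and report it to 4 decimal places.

-15.1179

Euler: w_{n+1} = w_n + h·f(s_n, w_n).
s=1.000000, w=-1.660000: f=-3.681600 → w ← -1.660000 + 0.37·(-3.681600) = -3.022192
s=1.370000, w=-3.022192: f=-6.079058 → w ← -3.022192 + 0.37·(-6.079058) = -5.271443
s=1.740000, w=-5.271443: f=-10.037740 → w ← -5.271443 + 0.37·(-10.037740) = -8.985407
s=2.110000, w=-8.985407: f=-16.574317 → w ← -8.985407 + 0.37·(-16.574317) = -15.117905
w(2.48) ≈ -15.1179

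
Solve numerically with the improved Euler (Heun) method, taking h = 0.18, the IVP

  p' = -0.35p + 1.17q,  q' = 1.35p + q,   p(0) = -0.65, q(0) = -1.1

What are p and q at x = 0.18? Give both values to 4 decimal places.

Heun on (p,q): k1 = f(x_n, state_n); k2 = f(x_n + h, state_n + h·k1); state_{n+1} = state_n + (h/2)·(k1 + k2).
0.000000: (-0.650000, -1.100000)
  k1 = (-1.059500, -1.977500)
  predictor → (-0.840710, -1.455950)
  k2 = (-1.409213, -2.590909)
  → (-0.872184, -1.511157)
(p(0.18), q(0.18)) ≈ (-0.8722, -1.5112)

-0.8722, -1.5112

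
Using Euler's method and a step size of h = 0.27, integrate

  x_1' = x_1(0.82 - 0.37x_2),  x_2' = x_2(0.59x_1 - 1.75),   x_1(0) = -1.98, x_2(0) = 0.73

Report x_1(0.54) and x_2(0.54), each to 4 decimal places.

Euler on (x_1,x_2): x_1_{n+1} = x_1_n + h·x_1', x_2_{n+1} = x_2_n + h·x_2'.
0.000000: (-1.980000, 0.730000); f=(-1.088802, -2.130286) → (-2.273977, 0.154823)
0.270000: (-2.273977, 0.154823); f=(-1.734397, -0.478657) → (-2.742264, 0.025585)
(x_1(0.54), x_2(0.54)) ≈ (-2.7423, 0.0256)

-2.7423, 0.0256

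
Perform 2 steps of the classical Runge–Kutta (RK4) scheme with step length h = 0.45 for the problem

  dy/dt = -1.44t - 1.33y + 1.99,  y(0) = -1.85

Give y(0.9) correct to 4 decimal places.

0.0764

RK4: k1 = f(t_n, y_n); k2 = f(t_n + h/2, y_n + (h/2)·k1); k3 = f(t_n + h/2, y_n + (h/2)·k2); k4 = f(t_n + h, y_n + h·k3); y_{n+1} = y_n + (h/6)·(k1 + 2k2 + 2k3 + k4).
t=0.000000, y=-1.850000:
  k1 = f(0.000000, -1.850000) = 4.450500
  k2 = f(0.225000, -0.848638) = 2.794688
  k3 = f(0.225000, -1.221195) = 3.290190
  k4 = f(0.450000, -0.369415) = 1.833321
  y ← -1.850000 + (0.45/6)·(k1 + 2k2 + 2k3 + k4) = -0.465982
t=0.450000, y=-0.465982:
  k1 = f(0.450000, -0.465982) = 1.961756
  k2 = f(0.675000, -0.024587) = 1.050700
  k3 = f(0.675000, -0.229574) = 1.323334
  k4 = f(0.900000, 0.129518) = 0.521741
  y ← -0.465982 + (0.45/6)·(k1 + 2k2 + 2k3 + k4) = 0.076386
y(0.9) ≈ 0.0764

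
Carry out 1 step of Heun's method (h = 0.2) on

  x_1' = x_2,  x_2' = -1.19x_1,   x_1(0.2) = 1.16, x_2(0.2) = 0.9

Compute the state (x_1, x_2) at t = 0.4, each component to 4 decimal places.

1.3124, 0.6025

Heun on (x_1,x_2): k1 = f(t_n, state_n); k2 = f(t_n + h, state_n + h·k1); state_{n+1} = state_n + (h/2)·(k1 + k2).
0.200000: (1.160000, 0.900000)
  k1 = (0.900000, -1.380400)
  predictor → (1.340000, 0.623920)
  k2 = (0.623920, -1.594600)
  → (1.312392, 0.602500)
(x_1(0.4), x_2(0.4)) ≈ (1.3124, 0.6025)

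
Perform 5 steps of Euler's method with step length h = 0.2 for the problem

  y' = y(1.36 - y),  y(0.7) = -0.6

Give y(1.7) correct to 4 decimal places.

-5.5492

Euler: y_{n+1} = y_n + h·f(s_n, y_n).
s=0.700000, y=-0.600000: f=-1.176000 → y ← -0.600000 + 0.2·(-1.176000) = -0.835200
s=0.900000, y=-0.835200: f=-1.833431 → y ← -0.835200 + 0.2·(-1.833431) = -1.201886
s=1.100000, y=-1.201886: f=-3.079096 → y ← -1.201886 + 0.2·(-3.079096) = -1.817705
s=1.300000, y=-1.817705: f=-5.776132 → y ← -1.817705 + 0.2·(-5.776132) = -2.972932
s=1.500000, y=-2.972932: f=-12.881510 → y ← -2.972932 + 0.2·(-12.881510) = -5.549234
y(1.7) ≈ -5.5492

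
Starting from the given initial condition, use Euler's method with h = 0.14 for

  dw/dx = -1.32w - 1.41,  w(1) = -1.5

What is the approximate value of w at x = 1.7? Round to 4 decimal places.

-1.2236

Euler: w_{n+1} = w_n + h·f(x_n, w_n).
x=1.000000, w=-1.500000: f=0.570000 → w ← -1.500000 + 0.14·0.570000 = -1.420200
x=1.140000, w=-1.420200: f=0.464664 → w ← -1.420200 + 0.14·0.464664 = -1.355147
x=1.280000, w=-1.355147: f=0.378794 → w ← -1.355147 + 0.14·0.378794 = -1.302116
x=1.420000, w=-1.302116: f=0.308793 → w ← -1.302116 + 0.14·0.308793 = -1.258885
x=1.560000, w=-1.258885: f=0.251728 → w ← -1.258885 + 0.14·0.251728 = -1.223643
w(1.7) ≈ -1.2236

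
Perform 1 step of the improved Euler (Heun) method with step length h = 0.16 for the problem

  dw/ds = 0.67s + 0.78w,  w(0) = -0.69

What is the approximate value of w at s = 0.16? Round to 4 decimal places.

Heun: k1 = f(s_n, w_n); k2 = f(s_n + h, w_n + h·k1); w_{n+1} = w_n + (h/2)·(k1 + k2).
s=0.000000, w=-0.690000:
  k1 = f(0.000000, -0.690000) = -0.538200
  k2 = f(0.160000, -0.776112) = -0.498167
  w ← -0.690000 + (0.16/2)·(-0.538200 + (-0.498167)) = -0.772909
w(0.16) ≈ -0.7729

-0.7729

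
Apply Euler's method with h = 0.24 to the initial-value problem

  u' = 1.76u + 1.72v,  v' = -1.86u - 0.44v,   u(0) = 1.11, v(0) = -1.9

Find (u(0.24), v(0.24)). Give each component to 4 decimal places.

Euler on (u,v): u_{n+1} = u_n + h·u', v_{n+1} = v_n + h·v'.
0.000000: (1.110000, -1.900000); f=(-1.314400, -1.228600) → (0.794544, -2.194864)
(u(0.24), v(0.24)) ≈ (0.7945, -2.1949)

0.7945, -2.1949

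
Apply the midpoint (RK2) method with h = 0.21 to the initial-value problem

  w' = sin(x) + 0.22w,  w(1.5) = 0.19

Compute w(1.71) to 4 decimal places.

0.4137

Midpoint: k1 = f(x_n, w_n); k2 = f(x_n + h/2, w_n + (h/2)·k1); w_{n+1} = w_n + h·k2.
x=1.500000, w=0.190000:
  k1 = f(1.500000, 0.190000) = 1.039295
  k2 = f(1.605000, 0.299126) = 1.065223
  w ← 0.190000 + 0.21·1.065223 = 0.413697
w(1.71) ≈ 0.4137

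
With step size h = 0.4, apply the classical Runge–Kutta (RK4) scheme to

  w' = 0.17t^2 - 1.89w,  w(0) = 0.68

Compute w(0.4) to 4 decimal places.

RK4: k1 = f(t_n, w_n); k2 = f(t_n + h/2, w_n + (h/2)·k1); k3 = f(t_n + h/2, w_n + (h/2)·k2); k4 = f(t_n + h, w_n + h·k3); w_{n+1} = w_n + (h/6)·(k1 + 2k2 + 2k3 + k4).
t=0.000000, w=0.680000:
  k1 = f(0.000000, 0.680000) = -1.285200
  k2 = f(0.200000, 0.422960) = -0.792594
  k3 = f(0.200000, 0.521481) = -0.978799
  k4 = f(0.400000, 0.288480) = -0.518028
  w ← 0.680000 + (0.4/6)·(k1 + 2k2 + 2k3 + k4) = 0.323599
w(0.4) ≈ 0.3236

0.3236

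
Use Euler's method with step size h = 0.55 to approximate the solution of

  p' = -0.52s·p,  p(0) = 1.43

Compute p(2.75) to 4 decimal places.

Euler: p_{n+1} = p_n + h·f(s_n, p_n).
s=0.000000, p=1.430000: f=0.000000 → p ← 1.430000 + 0.55·0.000000 = 1.430000
s=0.550000, p=1.430000: f=-0.408980 → p ← 1.430000 + 0.55·(-0.408980) = 1.205061
s=1.100000, p=1.205061: f=-0.689295 → p ← 1.205061 + 0.55·(-0.689295) = 0.825949
s=1.650000, p=0.825949: f=-0.708664 → p ← 0.825949 + 0.55·(-0.708664) = 0.436184
s=2.200000, p=0.436184: f=-0.498994 → p ← 0.436184 + 0.55·(-0.498994) = 0.161737
p(2.75) ≈ 0.1617

0.1617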